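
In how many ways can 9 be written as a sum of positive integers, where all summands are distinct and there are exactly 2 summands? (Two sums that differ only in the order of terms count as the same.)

4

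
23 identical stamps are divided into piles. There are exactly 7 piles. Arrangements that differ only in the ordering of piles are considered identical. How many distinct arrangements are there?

164

Direct enumeration gives 164 partitions.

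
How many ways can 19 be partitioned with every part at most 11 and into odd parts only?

46

There are too many to list fully; the first 12 (by largest part) are:
11+7+1
11+5+3
11+5+1+1+1
11+3+3+1+1
11+3+1+1+1+1+1
11+1+1+1+1+1+1+1+1
9+9+1
9+7+3
9+7+1+1+1
9+5+5
9+5+3+1+1
9+5+1+1+1+1+1
…and 34 more, for 46 total.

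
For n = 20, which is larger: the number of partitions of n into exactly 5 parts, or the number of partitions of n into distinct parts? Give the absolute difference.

20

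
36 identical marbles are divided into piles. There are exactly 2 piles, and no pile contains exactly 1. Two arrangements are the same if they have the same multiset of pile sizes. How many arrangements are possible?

17

Listing the qualifying partitions of 36:
34,2
33,3
32,4
31,5
30,6
29,7
28,8
27,9
26,10
25,11
24,12
23,13
22,14
21,15
20,16
19,17
18,18
That's 17 in total.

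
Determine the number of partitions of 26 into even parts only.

101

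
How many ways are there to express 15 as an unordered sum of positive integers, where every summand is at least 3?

17

Listing the qualifying partitions of 15:
15
12, 3
11, 4
10, 5
9, 6
9, 3, 3
8, 7
8, 4, 3
7, 5, 3
7, 4, 4
6, 6, 3
6, 5, 4
6, 3, 3, 3
5, 5, 5
5, 4, 3, 3
4, 4, 4, 3
3, 3, 3, 3, 3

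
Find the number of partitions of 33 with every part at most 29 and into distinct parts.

A full systematic count gives 443.

443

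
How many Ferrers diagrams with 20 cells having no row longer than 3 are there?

44

A partial list (first 12 by largest part):
3,3,3,3,3,3,2
3,3,3,3,3,3,1,1
3,3,3,3,3,2,2,1
3,3,3,3,3,2,1,1,1
3,3,3,3,3,1,1,1,1,1
3,3,3,3,2,2,2,2
3,3,3,3,2,2,2,1,1
3,3,3,3,2,2,1,1,1,1
3,3,3,3,2,1,1,1,1,1,1
3,3,3,3,1,1,1,1,1,1,1,1
3,3,3,2,2,2,2,2,1
3,3,3,2,2,2,2,1,1,1
…and 32 more, for 44 total.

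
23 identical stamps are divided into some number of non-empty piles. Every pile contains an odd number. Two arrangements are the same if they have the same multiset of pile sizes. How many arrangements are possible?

Direct enumeration gives 104 partitions.

104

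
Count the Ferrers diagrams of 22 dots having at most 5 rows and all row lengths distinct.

88

There are 88 such partitions.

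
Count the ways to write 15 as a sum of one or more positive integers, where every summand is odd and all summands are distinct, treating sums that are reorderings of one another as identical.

They are:
15
1,3,11
1,5,9
3,5,7

4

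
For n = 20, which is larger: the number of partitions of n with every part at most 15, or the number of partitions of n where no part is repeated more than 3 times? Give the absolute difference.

Partitions of 20 with every part at most 15: 615.
Partitions of 20 where no part is repeated more than 3 times: 320.
|615 − 320| = 295.

295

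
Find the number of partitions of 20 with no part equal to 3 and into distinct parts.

40

A partial list (first 12 by largest part):
20
19+1
18+2
17+2+1
16+4
15+5
15+4+1
14+6
14+5+1
14+4+2
13+7
13+6+1
…and 28 more, for 40 total.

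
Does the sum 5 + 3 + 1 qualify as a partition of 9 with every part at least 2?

No

The parts sum to 9, and the condition 'every summand is at least 2' is violated.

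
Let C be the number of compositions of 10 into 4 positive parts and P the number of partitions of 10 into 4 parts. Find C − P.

75

Ordered (compositions into 4 parts): C(9,3) = 84.
Partitions of 10 into exactly 4 parts: 9.
Difference: 84 − 9 = 75.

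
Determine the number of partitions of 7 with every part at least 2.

4

Enumerating:
7
5,2
4,3
3,2,2
Counting gives 4.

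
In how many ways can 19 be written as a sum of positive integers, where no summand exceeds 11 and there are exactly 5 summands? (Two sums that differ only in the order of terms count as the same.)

63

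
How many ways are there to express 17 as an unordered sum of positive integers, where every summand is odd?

38

A partial list (first 12 by largest part):
17
15+1+1
13+3+1
13+1+1+1+1
11+5+1
11+3+3
11+3+1+1+1
11+1+1+1+1+1+1
9+7+1
9+5+3
9+5+1+1+1
9+3+3+1+1
…and 26 more, for 38 total.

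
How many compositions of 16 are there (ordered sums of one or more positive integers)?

The number of compositions of n is 2^(n−1); here 2^15 = 32768.

32768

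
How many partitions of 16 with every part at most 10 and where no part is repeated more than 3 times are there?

Systematic enumeration (by largest part, then next-largest, …) yields 115.

115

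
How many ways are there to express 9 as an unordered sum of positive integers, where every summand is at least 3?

4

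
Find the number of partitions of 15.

Enumerating by decreasing first part gives 176 partitions in all.

176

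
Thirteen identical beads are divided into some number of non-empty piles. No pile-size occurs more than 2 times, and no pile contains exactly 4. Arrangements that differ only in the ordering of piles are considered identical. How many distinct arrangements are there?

29

A partial list (first 12 by largest part):
13
12+1
11+2
11+1+1
10+3
10+2+1
9+3+1
9+2+2
9+2+1+1
8+5
8+3+2
8+3+1+1
…and 17 more, for 29 total.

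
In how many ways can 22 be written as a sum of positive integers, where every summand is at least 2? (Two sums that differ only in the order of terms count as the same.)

210

Systematic enumeration (by largest part, then next-largest, …) yields 210.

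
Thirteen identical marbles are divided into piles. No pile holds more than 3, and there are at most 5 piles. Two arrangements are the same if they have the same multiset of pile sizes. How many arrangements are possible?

The partitions of 13 that satisfy the conditions:
3+3+3+3+1
3+3+3+2+2
That's 2 in total.

2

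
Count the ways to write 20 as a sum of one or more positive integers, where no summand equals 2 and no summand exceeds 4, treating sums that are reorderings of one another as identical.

They are:
4, 4, 4, 4, 4
1, 3, 4, 4, 4, 4
1, 1, 1, 1, 4, 4, 4, 4
1, 1, 3, 3, 4, 4, 4
1, 1, 1, 1, 1, 3, 4, 4, 4
1, 1, 1, 1, 1, 1, 1, 1, 4, 4, 4
3, 3, 3, 3, 4, 4
1, 1, 1, 3, 3, 3, 4, 4
1, 1, 1, 1, 1, 1, 3, 3, 4, 4
1, 1, 1, 1, 1, 1, 1, 1, 1, 3, 4, 4
1, 1, 1, 1, 1, 1, 1, 1, 1, 1, 1, 1, 4, 4
1, 3, 3, 3, 3, 3, 4
1, 1, 1, 1, 3, 3, 3, 3, 4
1, 1, 1, 1, 1, 1, 1, 3, 3, 3, 4
1, 1, 1, 1, 1, 1, 1, 1, 1, 1, 3, 3, 4
1, 1, 1, 1, 1, 1, 1, 1, 1, 1, 1, 1, 1, 3, 4
1, 1, 1, 1, 1, 1, 1, 1, 1, 1, 1, 1, 1, 1, 1, 1, 4
1, 1, 3, 3, 3, 3, 3, 3
1, 1, 1, 1, 1, 3, 3, 3, 3, 3
1, 1, 1, 1, 1, 1, 1, 1, 3, 3, 3, 3
1, 1, 1, 1, 1, 1, 1, 1, 1, 1, 1, 3, 3, 3
1, 1, 1, 1, 1, 1, 1, 1, 1, 1, 1, 1, 1, 1, 3, 3
1, 1, 1, 1, 1, 1, 1, 1, 1, 1, 1, 1, 1, 1, 1, 1, 1, 3
1, 1, 1, 1, 1, 1, 1, 1, 1, 1, 1, 1, 1, 1, 1, 1, 1, 1, 1, 1

24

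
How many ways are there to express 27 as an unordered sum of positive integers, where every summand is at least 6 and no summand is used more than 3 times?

Enumerating:
27
21, 6
20, 7
19, 8
18, 9
17, 10
16, 11
15, 12
15, 6, 6
14, 13
14, 7, 6
13, 8, 6
13, 7, 7
12, 9, 6
12, 8, 7
11, 10, 6
11, 9, 7
11, 8, 8
10, 10, 7
10, 9, 8
9, 9, 9
9, 6, 6, 6
8, 7, 6, 6
7, 7, 7, 6
Counting gives 24.

24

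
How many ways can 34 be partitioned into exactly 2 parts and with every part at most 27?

Listing the qualifying partitions of 34:
27+7
26+8
25+9
24+10
23+11
22+12
21+13
20+14
19+15
18+16
17+17

11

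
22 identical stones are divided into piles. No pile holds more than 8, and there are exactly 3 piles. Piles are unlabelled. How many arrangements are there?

2

Enumerating:
6, 8, 8
7, 7, 8
That's 2 in total.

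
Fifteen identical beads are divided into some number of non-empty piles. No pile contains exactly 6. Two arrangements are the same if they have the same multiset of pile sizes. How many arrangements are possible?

Enumerating by decreasing first part gives 146 partitions in all.

146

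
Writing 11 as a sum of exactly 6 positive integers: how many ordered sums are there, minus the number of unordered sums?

Compositions: C(10,5) = 252.
Partitions of 11 into exactly 6 parts: 7.
Difference: 252 − 7 = 245.

245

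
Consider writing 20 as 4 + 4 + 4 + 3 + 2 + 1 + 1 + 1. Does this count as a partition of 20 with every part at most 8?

Yes

The parts sum to 20, and the condition 'no summand exceeds 8' holds.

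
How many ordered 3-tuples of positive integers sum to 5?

6

Equivalently, choose which 2 of the 4 gaps become plus signs: C(4,2) = 6.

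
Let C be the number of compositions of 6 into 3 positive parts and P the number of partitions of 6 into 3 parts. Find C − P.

Ordered (compositions into 3 parts): C(5,2) = 10.
Unordered (partitions into 3 parts): 3.
Difference: 10 − 3 = 7.

7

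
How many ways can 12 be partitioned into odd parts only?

15

Enumerating:
11+1
9+3
9+1+1+1
7+5
7+3+1+1
7+1+1+1+1+1
5+5+1+1
5+3+3+1
5+3+1+1+1+1
5+1+1+1+1+1+1+1
3+3+3+3
3+3+3+1+1+1
3+3+1+1+1+1+1+1
3+1+1+1+1+1+1+1+1+1
1+1+1+1+1+1+1+1+1+1+1+1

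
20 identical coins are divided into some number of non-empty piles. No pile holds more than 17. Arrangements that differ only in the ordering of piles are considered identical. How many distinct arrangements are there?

623

Direct enumeration gives 623 partitions.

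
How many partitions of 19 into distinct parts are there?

54

A partial list (first 12 by largest part):
19
18 + 1
17 + 2
16 + 3
16 + 2 + 1
15 + 4
15 + 3 + 1
14 + 5
14 + 4 + 1
14 + 3 + 2
13 + 6
13 + 5 + 1
…and 42 more, for 54 total.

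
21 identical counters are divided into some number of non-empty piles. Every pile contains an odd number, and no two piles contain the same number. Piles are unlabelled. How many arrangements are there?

8

Enumerating:
21
1, 3, 17
1, 5, 15
1, 7, 13
3, 5, 13
1, 9, 11
3, 7, 11
5, 7, 9
Counting gives 8.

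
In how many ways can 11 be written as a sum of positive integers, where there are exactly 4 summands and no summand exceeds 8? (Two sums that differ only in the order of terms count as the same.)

11

Listing the qualifying partitions of 11:
8,1,1,1
7,2,1,1
6,3,1,1
6,2,2,1
5,4,1,1
5,3,2,1
5,2,2,2
4,4,2,1
4,3,3,1
4,3,2,2
3,3,3,2
That's 11 in total.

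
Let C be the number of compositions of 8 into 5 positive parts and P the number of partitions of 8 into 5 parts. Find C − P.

Ordered (compositions into 5 parts): C(7,4) = 35.
Partitions of 8 into exactly 5 parts: 3.
Difference: 35 − 3 = 32.

32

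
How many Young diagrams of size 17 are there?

A full systematic count gives 297.

297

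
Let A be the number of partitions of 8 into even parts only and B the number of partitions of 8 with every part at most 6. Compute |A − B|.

15

Partitions of 8 into even parts only: 5.
Partitions of 8 with every part at most 6: 20.
|5 − 20| = 15.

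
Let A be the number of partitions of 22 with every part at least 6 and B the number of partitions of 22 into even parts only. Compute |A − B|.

Partitions of 22 with every part at least 6: 11.
Partitions of 22 into even parts only: 56.
|11 − 56| = 45.

45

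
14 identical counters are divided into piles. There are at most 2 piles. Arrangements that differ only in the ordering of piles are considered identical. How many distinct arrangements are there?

8

They are:
14
13 + 1
12 + 2
11 + 3
10 + 4
9 + 5
8 + 6
7 + 7
That's 8 in total.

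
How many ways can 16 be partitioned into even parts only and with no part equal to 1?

22

They are:
16
14, 2
12, 4
12, 2, 2
10, 6
10, 4, 2
10, 2, 2, 2
8, 8
8, 6, 2
8, 4, 4
8, 4, 2, 2
8, 2, 2, 2, 2
6, 6, 4
6, 6, 2, 2
6, 4, 4, 2
6, 4, 2, 2, 2
6, 2, 2, 2, 2, 2
4, 4, 4, 4
4, 4, 4, 2, 2
4, 4, 2, 2, 2, 2
4, 2, 2, 2, 2, 2, 2
2, 2, 2, 2, 2, 2, 2, 2
That's 22 in total.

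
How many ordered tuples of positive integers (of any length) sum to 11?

1024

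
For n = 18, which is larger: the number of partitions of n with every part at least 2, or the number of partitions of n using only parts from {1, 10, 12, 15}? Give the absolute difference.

84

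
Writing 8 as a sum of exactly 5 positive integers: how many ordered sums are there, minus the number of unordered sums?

Ordered (compositions into 5 parts): C(7,4) = 35.
Unordered (partitions into 5 parts): 3.
Difference: 35 − 3 = 32.

32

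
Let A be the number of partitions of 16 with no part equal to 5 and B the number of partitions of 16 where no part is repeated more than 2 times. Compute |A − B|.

86

Partitions of 16 with no part equal to 5: 175.
Partitions of 16 where no part is repeated more than 2 times: 89.
|175 − 89| = 86.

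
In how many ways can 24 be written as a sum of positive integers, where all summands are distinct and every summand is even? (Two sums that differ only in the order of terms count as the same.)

15

They are:
24
22,2
20,4
18,6
18,4,2
16,8
16,6,2
14,10
14,8,2
14,6,4
12,10,2
12,8,4
12,6,4,2
10,8,6
10,8,4,2
That's 15 in total.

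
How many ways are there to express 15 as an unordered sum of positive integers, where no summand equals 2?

75

Direct enumeration gives 75 partitions.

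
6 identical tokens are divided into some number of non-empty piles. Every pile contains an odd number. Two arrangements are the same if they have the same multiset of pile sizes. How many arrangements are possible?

4

Listing the qualifying partitions of 6:
5,1
3,3
3,1,1,1
1,1,1,1,1,1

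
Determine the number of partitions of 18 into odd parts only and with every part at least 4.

They are:
13+5
11+7
9+9

3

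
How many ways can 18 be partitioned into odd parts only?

46

A partial list (first 12 by largest part):
1+17
3+15
1+1+1+15
5+13
1+1+3+13
1+1+1+1+1+13
7+11
1+1+5+11
1+3+3+11
1+1+1+1+3+11
1+1+1+1+1+1+1+11
9+9
…and 34 more, for 46 total.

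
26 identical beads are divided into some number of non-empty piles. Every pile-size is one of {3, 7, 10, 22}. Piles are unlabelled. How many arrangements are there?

3

Enumerating:
10 + 10 + 3 + 3
10 + 7 + 3 + 3 + 3
7 + 7 + 3 + 3 + 3 + 3
That's 3 in total.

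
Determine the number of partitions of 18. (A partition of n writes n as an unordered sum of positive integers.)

385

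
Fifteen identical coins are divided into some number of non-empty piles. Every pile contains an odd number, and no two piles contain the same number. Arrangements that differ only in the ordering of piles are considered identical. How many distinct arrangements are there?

4

They are:
15
11 + 3 + 1
9 + 5 + 1
7 + 5 + 3
That's 4 in total.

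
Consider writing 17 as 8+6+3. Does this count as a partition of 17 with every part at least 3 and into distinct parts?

The parts sum to 17, and the condition 'every summand is at least 3' holds; the condition 'all summands are distinct' holds.

Yes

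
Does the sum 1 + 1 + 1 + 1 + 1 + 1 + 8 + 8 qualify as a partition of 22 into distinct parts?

No

The parts sum to 22, and the condition 'all summands are distinct' is violated.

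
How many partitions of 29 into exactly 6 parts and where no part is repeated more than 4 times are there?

Direct enumeration gives 449 partitions.

449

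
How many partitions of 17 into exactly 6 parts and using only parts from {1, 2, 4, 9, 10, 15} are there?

4

They are:
1+1+1+2+2+10
1+1+1+1+4+9
1+1+2+2+2+9
1+2+2+4+4+4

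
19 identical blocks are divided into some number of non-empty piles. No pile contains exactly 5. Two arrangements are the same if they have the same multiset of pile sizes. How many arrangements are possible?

355

There are 355 such partitions.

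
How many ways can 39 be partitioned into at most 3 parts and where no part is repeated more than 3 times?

147

Systematic enumeration (by largest part, then next-largest, …) yields 147.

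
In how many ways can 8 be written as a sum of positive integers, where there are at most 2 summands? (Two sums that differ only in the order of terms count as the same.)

Enumerating:
8
7+1
6+2
5+3
4+4

5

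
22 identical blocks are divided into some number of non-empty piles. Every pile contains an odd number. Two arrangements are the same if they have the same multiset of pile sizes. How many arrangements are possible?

89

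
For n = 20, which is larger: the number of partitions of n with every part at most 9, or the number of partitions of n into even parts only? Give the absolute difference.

Partitions of 20 with every part at most 9: 488.
Partitions of 20 into even parts only: 42.
|488 − 42| = 446.

446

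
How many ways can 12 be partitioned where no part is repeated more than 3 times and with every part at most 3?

5

The partitions of 12 that satisfy the conditions:
3, 3, 3, 2, 1
3, 3, 3, 1, 1, 1
3, 3, 2, 2, 2
3, 3, 2, 2, 1, 1
3, 2, 2, 2, 1, 1, 1
Counting gives 5.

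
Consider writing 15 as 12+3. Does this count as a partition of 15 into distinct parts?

The parts sum to 15, and the condition 'all summands are distinct' holds.

Yes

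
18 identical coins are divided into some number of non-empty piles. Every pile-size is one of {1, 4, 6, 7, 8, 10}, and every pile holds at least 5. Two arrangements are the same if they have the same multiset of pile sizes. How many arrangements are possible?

2

The partitions of 18 that satisfy the conditions:
10,8
6,6,6
That's 2 in total.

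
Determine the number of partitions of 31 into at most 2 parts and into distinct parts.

Listing the qualifying partitions of 31:
31
30+1
29+2
28+3
27+4
26+5
25+6
24+7
23+8
22+9
21+10
20+11
19+12
18+13
17+14
16+15

16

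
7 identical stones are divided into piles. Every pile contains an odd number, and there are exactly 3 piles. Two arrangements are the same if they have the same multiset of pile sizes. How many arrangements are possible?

2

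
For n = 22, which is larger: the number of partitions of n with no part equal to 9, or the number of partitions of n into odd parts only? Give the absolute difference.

812

Partitions of 22 with no part equal to 9: 901.
Partitions of 22 into odd parts only: 89.
|901 − 89| = 812.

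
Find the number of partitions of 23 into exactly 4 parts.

A full systematic count gives 94.

94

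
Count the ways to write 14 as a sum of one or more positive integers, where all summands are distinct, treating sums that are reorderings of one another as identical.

22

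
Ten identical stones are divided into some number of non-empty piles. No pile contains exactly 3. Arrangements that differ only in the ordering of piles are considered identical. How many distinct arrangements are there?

A partial list (first 12 by largest part):
10
9+1
8+2
8+1+1
7+2+1
7+1+1+1
6+4
6+2+2
6+2+1+1
6+1+1+1+1
5+5
5+4+1
…and 15 more, for 27 total.

27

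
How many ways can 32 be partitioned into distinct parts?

A full systematic count gives 390.

390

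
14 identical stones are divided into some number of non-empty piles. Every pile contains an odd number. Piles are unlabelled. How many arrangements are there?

22

Enumerating:
13+1
11+3
11+1+1+1
9+5
9+3+1+1
9+1+1+1+1+1
7+7
7+5+1+1
7+3+3+1
7+3+1+1+1+1
7+1+1+1+1+1+1+1
5+5+3+1
5+5+1+1+1+1
5+3+3+3
5+3+3+1+1+1
5+3+1+1+1+1+1+1
5+1+1+1+1+1+1+1+1+1
3+3+3+3+1+1
3+3+3+1+1+1+1+1
3+3+1+1+1+1+1+1+1+1
3+1+1+1+1+1+1+1+1+1+1+1
1+1+1+1+1+1+1+1+1+1+1+1+1+1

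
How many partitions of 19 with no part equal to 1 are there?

Direct enumeration gives 105 partitions.

105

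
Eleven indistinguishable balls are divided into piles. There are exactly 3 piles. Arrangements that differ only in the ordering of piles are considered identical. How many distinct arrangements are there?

They are:
9 + 1 + 1
8 + 2 + 1
7 + 3 + 1
7 + 2 + 2
6 + 4 + 1
6 + 3 + 2
5 + 5 + 1
5 + 4 + 2
5 + 3 + 3
4 + 4 + 3
Counting gives 10.

10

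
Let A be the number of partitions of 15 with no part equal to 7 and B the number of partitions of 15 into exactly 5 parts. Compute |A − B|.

124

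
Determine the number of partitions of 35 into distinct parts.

585

A full systematic count gives 585.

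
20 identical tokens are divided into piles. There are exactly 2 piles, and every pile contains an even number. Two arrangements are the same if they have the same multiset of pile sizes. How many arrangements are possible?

They are:
18,2
16,4
14,6
12,8
10,10
That's 5 in total.

5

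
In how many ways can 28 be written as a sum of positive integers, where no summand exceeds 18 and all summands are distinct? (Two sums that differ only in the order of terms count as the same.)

Systematic enumeration (by largest part, then next-largest, …) yields 189.

189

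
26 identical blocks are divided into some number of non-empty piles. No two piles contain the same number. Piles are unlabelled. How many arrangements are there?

165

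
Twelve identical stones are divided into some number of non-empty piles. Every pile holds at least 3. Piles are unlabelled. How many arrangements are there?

9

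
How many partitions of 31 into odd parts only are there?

A full systematic count gives 340.

340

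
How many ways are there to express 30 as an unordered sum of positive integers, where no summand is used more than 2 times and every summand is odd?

60

There are too many to list fully; the first 12 (by largest part) are:
29,1
27,3
25,5
25,3,1,1
23,7
23,5,1,1
23,3,3,1
21,9
21,7,1,1
21,5,3,1
19,11
19,9,1,1
…and 48 more, for 60 total.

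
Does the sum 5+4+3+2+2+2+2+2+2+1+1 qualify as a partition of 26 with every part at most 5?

The parts sum to 26, and the condition 'no summand exceeds 5' holds.

Yes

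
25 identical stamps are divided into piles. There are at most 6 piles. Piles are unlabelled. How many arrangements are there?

612

There are 612 such partitions.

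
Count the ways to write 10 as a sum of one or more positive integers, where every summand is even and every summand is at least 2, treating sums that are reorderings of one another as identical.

The partitions of 10 that satisfy the conditions:
10
8 + 2
6 + 4
6 + 2 + 2
4 + 4 + 2
4 + 2 + 2 + 2
2 + 2 + 2 + 2 + 2
Counting gives 7.

7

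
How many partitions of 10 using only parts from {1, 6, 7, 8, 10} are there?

They are:
10
1,1,8
1,1,1,7
1,1,1,1,6
1,1,1,1,1,1,1,1,1,1

5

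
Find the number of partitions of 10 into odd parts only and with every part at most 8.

9

The partitions of 10 that satisfy the conditions:
7+3
7+1+1+1
5+5
5+3+1+1
5+1+1+1+1+1
3+3+3+1
3+3+1+1+1+1
3+1+1+1+1+1+1+1
1+1+1+1+1+1+1+1+1+1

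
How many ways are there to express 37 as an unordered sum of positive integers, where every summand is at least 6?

107

Counting exhaustively, 107 partitions satisfy the conditions.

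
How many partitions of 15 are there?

176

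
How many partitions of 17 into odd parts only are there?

38

There are too many to list fully; the first 12 (by largest part) are:
17
1, 1, 15
1, 3, 13
1, 1, 1, 1, 13
1, 5, 11
3, 3, 11
1, 1, 1, 3, 11
1, 1, 1, 1, 1, 1, 11
1, 7, 9
3, 5, 9
1, 1, 1, 5, 9
1, 1, 3, 3, 9
…and 26 more, for 38 total.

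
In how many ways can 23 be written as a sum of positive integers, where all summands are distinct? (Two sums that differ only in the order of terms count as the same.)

104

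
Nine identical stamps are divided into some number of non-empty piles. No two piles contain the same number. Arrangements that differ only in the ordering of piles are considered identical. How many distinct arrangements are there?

They are:
9
8+1
7+2
6+3
6+2+1
5+4
5+3+1
4+3+2

8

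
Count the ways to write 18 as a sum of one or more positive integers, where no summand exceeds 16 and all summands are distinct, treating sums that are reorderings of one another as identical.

There are too many to list fully; the first 12 (by largest part) are:
2,16
3,15
1,2,15
4,14
1,3,14
5,13
1,4,13
2,3,13
6,12
1,5,12
2,4,12
1,2,3,12
…and 32 more, for 44 total.

44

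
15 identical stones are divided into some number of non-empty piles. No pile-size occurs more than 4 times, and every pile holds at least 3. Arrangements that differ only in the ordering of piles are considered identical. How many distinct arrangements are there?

16

Enumerating:
15
12 + 3
11 + 4
10 + 5
9 + 6
9 + 3 + 3
8 + 7
8 + 4 + 3
7 + 5 + 3
7 + 4 + 4
6 + 6 + 3
6 + 5 + 4
6 + 3 + 3 + 3
5 + 5 + 5
5 + 4 + 3 + 3
4 + 4 + 4 + 3
That's 16 in total.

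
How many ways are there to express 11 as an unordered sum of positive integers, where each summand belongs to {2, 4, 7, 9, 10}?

Enumerating:
9 + 2
7 + 4
7 + 2 + 2
Counting gives 3.

3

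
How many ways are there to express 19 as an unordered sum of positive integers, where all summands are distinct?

54

A partial list (first 12 by largest part):
19
18,1
17,2
16,3
16,2,1
15,4
15,3,1
14,5
14,4,1
14,3,2
13,6
13,5,1
…and 42 more, for 54 total.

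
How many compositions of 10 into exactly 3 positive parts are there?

A composition of 10 into 3 positive parts is chosen by placing 2 dividers among the 9 gaps between 10 units: C(9,2) = 36.

36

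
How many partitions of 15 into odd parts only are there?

A partial list (first 12 by largest part):
15
1 + 1 + 13
1 + 3 + 11
1 + 1 + 1 + 1 + 11
1 + 5 + 9
3 + 3 + 9
1 + 1 + 1 + 3 + 9
1 + 1 + 1 + 1 + 1 + 1 + 9
1 + 7 + 7
3 + 5 + 7
1 + 1 + 1 + 5 + 7
1 + 1 + 3 + 3 + 7
…and 15 more, for 27 total.

27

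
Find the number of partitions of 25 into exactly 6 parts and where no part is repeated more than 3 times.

A full systematic count gives 205.

205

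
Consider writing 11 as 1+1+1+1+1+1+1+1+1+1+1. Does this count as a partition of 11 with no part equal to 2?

The parts sum to 11, and the condition 'no summand equals 2' holds.

Yes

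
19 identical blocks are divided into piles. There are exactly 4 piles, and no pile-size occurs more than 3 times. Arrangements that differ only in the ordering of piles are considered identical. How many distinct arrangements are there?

54

A partial list (first 12 by largest part):
16 + 1 + 1 + 1
15 + 2 + 1 + 1
14 + 3 + 1 + 1
14 + 2 + 2 + 1
13 + 4 + 1 + 1
13 + 3 + 2 + 1
13 + 2 + 2 + 2
12 + 5 + 1 + 1
12 + 4 + 2 + 1
12 + 3 + 3 + 1
12 + 3 + 2 + 2
11 + 6 + 1 + 1
…and 42 more, for 54 total.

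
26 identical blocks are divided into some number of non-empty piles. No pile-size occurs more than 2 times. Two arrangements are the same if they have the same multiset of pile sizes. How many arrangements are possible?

Direct enumeration gives 617 partitions.

617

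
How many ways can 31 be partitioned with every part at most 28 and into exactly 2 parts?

13

The partitions of 31 that satisfy the conditions:
28 + 3
27 + 4
26 + 5
25 + 6
24 + 7
23 + 8
22 + 9
21 + 10
20 + 11
19 + 12
18 + 13
17 + 14
16 + 15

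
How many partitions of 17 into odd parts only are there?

38

A partial list (first 12 by largest part):
17
15, 1, 1
13, 3, 1
13, 1, 1, 1, 1
11, 5, 1
11, 3, 3
11, 3, 1, 1, 1
11, 1, 1, 1, 1, 1, 1
9, 7, 1
9, 5, 3
9, 5, 1, 1, 1
9, 3, 3, 1, 1
…and 26 more, for 38 total.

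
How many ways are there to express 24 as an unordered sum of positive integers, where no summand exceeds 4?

Direct enumeration gives 169 partitions.

169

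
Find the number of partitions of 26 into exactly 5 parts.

221

A full systematic count gives 221.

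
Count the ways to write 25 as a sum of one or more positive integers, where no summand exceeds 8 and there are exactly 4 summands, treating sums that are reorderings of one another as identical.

11

The partitions of 25 that satisfy the conditions:
1 + 8 + 8 + 8
2 + 7 + 8 + 8
3 + 6 + 8 + 8
4 + 5 + 8 + 8
3 + 7 + 7 + 8
4 + 6 + 7 + 8
5 + 5 + 7 + 8
5 + 6 + 6 + 8
4 + 7 + 7 + 7
5 + 6 + 7 + 7
6 + 6 + 6 + 7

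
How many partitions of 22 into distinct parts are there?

A full systematic count gives 89.

89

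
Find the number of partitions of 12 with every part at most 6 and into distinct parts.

5

Enumerating:
1, 5, 6
2, 4, 6
1, 2, 3, 6
3, 4, 5
1, 2, 4, 5
That's 5 in total.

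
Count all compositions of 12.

Each of the 11 gaps between 12 units is either a break or not: 2^11 = 2048.

2048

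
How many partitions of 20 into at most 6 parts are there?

282

Systematic enumeration (by largest part, then next-largest, …) yields 282.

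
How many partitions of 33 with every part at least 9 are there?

Listing the qualifying partitions of 33:
33
24, 9
23, 10
22, 11
21, 12
20, 13
19, 14
18, 15
17, 16
15, 9, 9
14, 10, 9
13, 11, 9
13, 10, 10
12, 12, 9
12, 11, 10
11, 11, 11
Counting gives 16.

16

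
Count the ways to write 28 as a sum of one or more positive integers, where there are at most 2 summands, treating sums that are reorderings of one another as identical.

Enumerating:
28
27 + 1
26 + 2
25 + 3
24 + 4
23 + 5
22 + 6
21 + 7
20 + 8
19 + 9
18 + 10
17 + 11
16 + 12
15 + 13
14 + 14

15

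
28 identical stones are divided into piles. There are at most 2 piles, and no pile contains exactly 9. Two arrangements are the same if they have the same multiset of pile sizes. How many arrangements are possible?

14

The partitions of 28 that satisfy the conditions:
28
27 + 1
26 + 2
25 + 3
24 + 4
23 + 5
22 + 6
21 + 7
20 + 8
18 + 10
17 + 11
16 + 12
15 + 13
14 + 14
That's 14 in total.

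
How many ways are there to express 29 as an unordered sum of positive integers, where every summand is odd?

256

Counting exhaustively, 256 partitions satisfy the conditions.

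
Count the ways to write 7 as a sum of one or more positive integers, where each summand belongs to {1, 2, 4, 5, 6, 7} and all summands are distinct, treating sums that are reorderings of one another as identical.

4

They are:
7
6, 1
5, 2
4, 2, 1
That's 4 in total.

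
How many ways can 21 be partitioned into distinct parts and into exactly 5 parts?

The partitions of 21 that satisfy the conditions:
11+4+3+2+1
10+5+3+2+1
9+6+3+2+1
9+5+4+2+1
8+7+3+2+1
8+6+4+2+1
8+5+4+3+1
7+6+5+2+1
7+6+4+3+1
7+5+4+3+2
That's 10 in total.

10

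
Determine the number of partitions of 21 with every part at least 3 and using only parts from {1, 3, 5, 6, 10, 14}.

8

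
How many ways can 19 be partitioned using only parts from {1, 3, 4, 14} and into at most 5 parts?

3

Listing the qualifying partitions of 19:
1, 4, 14
1, 1, 3, 14
3, 4, 4, 4, 4
Counting gives 3.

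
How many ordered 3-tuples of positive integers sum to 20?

171

A composition of 20 into 3 positive parts is chosen by placing 2 dividers among the 19 gaps between 20 units: C(19,2) = 171.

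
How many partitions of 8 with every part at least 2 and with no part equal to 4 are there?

5

The partitions of 8 that satisfy the conditions:
8
6+2
5+3
3+3+2
2+2+2+2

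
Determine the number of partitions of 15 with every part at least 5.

5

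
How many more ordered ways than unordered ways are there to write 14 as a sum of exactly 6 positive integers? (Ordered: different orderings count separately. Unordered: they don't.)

1267

Compositions: C(13,5) = 1287.
Partitions of 14 into exactly 6 parts: 20.
Difference: 1287 − 20 = 1267.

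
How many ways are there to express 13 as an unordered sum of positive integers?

101

Systematic enumeration (by largest part, then next-largest, …) yields 101.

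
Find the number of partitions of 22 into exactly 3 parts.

40

A partial list (first 12 by largest part):
20 + 1 + 1
19 + 2 + 1
18 + 3 + 1
18 + 2 + 2
17 + 4 + 1
17 + 3 + 2
16 + 5 + 1
16 + 4 + 2
16 + 3 + 3
15 + 6 + 1
15 + 5 + 2
15 + 4 + 3
…and 28 more, for 40 total.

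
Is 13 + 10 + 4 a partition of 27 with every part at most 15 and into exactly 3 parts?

The parts sum to 27, and the condition 'no summand exceeds 15' holds; the condition 'there are exactly 3 summands' holds.

Yes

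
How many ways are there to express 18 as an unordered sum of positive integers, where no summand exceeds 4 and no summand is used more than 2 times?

2

Listing the qualifying partitions of 18:
4, 4, 3, 3, 2, 2
4, 4, 3, 3, 2, 1, 1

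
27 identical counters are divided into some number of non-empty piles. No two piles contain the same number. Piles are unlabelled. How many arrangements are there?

There are 192 such partitions.

192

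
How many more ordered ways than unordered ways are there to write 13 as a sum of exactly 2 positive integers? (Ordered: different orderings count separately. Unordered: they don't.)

Compositions: C(12,1) = 12.
Partitions of 13 into exactly 2 parts: 6.
Difference: 12 − 6 = 6.

6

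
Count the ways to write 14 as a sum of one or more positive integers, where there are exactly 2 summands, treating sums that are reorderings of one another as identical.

7

Listing the qualifying partitions of 14:
1+13
2+12
3+11
4+10
5+9
6+8
7+7
Counting gives 7.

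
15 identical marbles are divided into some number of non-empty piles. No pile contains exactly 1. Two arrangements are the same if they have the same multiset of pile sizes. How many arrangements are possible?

There are too many to list fully; the first 12 (by largest part) are:
15
13,2
12,3
11,4
11,2,2
10,5
10,3,2
9,6
9,4,2
9,3,3
9,2,2,2
8,7
…and 29 more, for 41 total.

41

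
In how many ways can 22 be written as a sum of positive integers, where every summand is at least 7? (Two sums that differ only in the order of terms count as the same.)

They are:
22
15 + 7
14 + 8
13 + 9
12 + 10
11 + 11
8 + 7 + 7

7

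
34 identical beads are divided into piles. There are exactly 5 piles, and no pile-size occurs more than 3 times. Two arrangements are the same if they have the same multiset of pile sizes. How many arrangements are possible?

Enumerating by decreasing first part gives 595 partitions in all.

595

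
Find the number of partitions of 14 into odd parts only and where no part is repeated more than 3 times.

Enumerating:
13 + 1
11 + 3
11 + 1 + 1 + 1
9 + 5
9 + 3 + 1 + 1
7 + 7
7 + 5 + 1 + 1
7 + 3 + 3 + 1
5 + 5 + 3 + 1
5 + 3 + 3 + 3
5 + 3 + 3 + 1 + 1 + 1
Counting gives 11.

11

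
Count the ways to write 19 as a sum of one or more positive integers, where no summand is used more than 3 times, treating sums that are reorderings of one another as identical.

Counting exhaustively, 258 partitions satisfy the conditions.

258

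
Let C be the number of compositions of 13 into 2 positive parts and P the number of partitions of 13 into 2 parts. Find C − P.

Compositions: C(12,1) = 12.
Unordered (partitions into 2 parts): 6.
Difference: 12 − 6 = 6.

6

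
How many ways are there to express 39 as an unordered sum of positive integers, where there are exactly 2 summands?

They are:
1+38
2+37
3+36
4+35
5+34
6+33
7+32
8+31
9+30
10+29
11+28
12+27
13+26
14+25
15+24
16+23
17+22
18+21
19+20

19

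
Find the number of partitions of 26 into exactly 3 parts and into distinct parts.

A partial list (first 12 by largest part):
1, 2, 23
1, 3, 22
1, 4, 21
2, 3, 21
1, 5, 20
2, 4, 20
1, 6, 19
2, 5, 19
3, 4, 19
1, 7, 18
2, 6, 18
3, 5, 18
…and 32 more, for 44 total.

44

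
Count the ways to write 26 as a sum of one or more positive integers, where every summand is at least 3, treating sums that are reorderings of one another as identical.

Direct enumeration gives 158 partitions.

158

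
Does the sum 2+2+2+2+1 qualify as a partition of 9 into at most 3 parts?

No

The parts sum to 9, and the condition 'there are at most 3 summands' is violated.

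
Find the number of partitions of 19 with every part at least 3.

39

There are too many to list fully; the first 12 (by largest part) are:
19
16,3
15,4
14,5
13,6
13,3,3
12,7
12,4,3
11,8
11,5,3
11,4,4
10,9
…and 27 more, for 39 total.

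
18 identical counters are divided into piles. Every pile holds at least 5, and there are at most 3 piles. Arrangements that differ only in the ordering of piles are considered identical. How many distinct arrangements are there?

9

Listing the qualifying partitions of 18:
18
13,5
12,6
11,7
10,8
9,9
8,5,5
7,6,5
6,6,6
That's 9 in total.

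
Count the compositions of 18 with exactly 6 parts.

6188

Place 5 bars in the 17 internal gaps of a row of 18 dots: C(17,5) = 6188.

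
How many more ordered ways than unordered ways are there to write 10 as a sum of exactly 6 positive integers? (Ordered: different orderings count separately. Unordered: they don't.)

121

Ordered (compositions into 6 parts): C(9,5) = 126.
Unordered (partitions into 6 parts): 5.
Difference: 126 − 5 = 121.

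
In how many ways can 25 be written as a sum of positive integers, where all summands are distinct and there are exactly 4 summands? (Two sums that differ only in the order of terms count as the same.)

54

There are too many to list fully; the first 12 (by largest part) are:
1,2,3,19
1,2,4,18
1,2,5,17
1,3,4,17
1,2,6,16
1,3,5,16
2,3,4,16
1,2,7,15
1,3,6,15
1,4,5,15
2,3,5,15
1,2,8,14
…and 42 more, for 54 total.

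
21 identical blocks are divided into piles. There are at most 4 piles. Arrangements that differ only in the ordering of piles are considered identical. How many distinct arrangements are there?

120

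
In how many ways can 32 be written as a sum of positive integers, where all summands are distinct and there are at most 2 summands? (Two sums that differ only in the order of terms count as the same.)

Listing the qualifying partitions of 32:
32
31, 1
30, 2
29, 3
28, 4
27, 5
26, 6
25, 7
24, 8
23, 9
22, 10
21, 11
20, 12
19, 13
18, 14
17, 15

16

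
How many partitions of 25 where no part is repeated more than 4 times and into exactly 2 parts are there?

12

Enumerating:
24+1
23+2
22+3
21+4
20+5
19+6
18+7
17+8
16+9
15+10
14+11
13+12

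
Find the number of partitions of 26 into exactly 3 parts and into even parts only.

14

Enumerating:
2, 2, 22
2, 4, 20
2, 6, 18
4, 4, 18
2, 8, 16
4, 6, 16
2, 10, 14
4, 8, 14
6, 6, 14
2, 12, 12
4, 10, 12
6, 8, 12
6, 10, 10
8, 8, 10
Counting gives 14.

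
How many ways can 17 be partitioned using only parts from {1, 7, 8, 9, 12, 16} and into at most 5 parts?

They are:
16,1
9,8
9,7,1
8,8,1
8,7,1,1
7,7,1,1,1
Counting gives 6.

6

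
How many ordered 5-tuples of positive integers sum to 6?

A composition of 6 into 5 positive parts is chosen by placing 4 dividers among the 5 gaps between 6 units: C(5,4) = 5.

5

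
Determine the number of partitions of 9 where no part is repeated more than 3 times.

22

They are:
9
8, 1
7, 2
7, 1, 1
6, 3
6, 2, 1
6, 1, 1, 1
5, 4
5, 3, 1
5, 2, 2
5, 2, 1, 1
4, 4, 1
4, 3, 2
4, 3, 1, 1
4, 2, 2, 1
4, 2, 1, 1, 1
3, 3, 3
3, 3, 2, 1
3, 3, 1, 1, 1
3, 2, 2, 2
3, 2, 2, 1, 1
2, 2, 2, 1, 1, 1
Counting gives 22.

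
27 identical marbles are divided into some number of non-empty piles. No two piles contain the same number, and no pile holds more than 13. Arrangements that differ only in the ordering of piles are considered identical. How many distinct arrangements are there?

Counting exhaustively, 104 partitions satisfy the conditions.

104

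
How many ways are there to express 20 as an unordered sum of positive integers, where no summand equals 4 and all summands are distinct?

42

There are too many to list fully; the first 12 (by largest part) are:
20
19+1
18+2
17+3
17+2+1
16+3+1
15+5
15+3+2
14+6
14+5+1
14+3+2+1
13+7
…and 30 more, for 42 total.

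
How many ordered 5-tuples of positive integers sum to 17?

1820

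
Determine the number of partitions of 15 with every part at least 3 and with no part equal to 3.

8

The partitions of 15 that satisfy the conditions:
15
11 + 4
10 + 5
9 + 6
8 + 7
7 + 4 + 4
6 + 5 + 4
5 + 5 + 5
That's 8 in total.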